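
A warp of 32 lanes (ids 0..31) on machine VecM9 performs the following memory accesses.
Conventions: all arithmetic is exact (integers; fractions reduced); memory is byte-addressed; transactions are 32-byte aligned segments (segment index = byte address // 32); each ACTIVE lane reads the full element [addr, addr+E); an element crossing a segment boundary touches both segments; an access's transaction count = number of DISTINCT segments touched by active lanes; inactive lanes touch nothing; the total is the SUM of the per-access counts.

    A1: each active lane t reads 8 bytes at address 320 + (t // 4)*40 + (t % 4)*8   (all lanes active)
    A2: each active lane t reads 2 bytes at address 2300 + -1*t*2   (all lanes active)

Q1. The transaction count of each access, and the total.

A1: 10 transactions
A2: 3 transactions

Answer: 10,3; total 13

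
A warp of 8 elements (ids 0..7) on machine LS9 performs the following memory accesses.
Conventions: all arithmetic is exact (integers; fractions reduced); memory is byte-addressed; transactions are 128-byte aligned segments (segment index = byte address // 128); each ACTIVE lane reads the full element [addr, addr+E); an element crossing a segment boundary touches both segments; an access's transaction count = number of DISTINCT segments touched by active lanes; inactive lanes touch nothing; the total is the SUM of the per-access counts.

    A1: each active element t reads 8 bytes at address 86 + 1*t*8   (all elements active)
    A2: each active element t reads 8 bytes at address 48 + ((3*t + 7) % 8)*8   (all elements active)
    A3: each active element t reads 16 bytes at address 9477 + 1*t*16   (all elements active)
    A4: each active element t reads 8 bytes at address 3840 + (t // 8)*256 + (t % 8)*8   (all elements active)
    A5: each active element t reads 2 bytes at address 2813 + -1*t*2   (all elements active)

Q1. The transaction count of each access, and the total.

A1: 2 transactions
A2: 1 transaction
A3: 2 transactions
A4: 1 transaction
A5: 1 transaction

Answer: 2,1,2,1,1; total 7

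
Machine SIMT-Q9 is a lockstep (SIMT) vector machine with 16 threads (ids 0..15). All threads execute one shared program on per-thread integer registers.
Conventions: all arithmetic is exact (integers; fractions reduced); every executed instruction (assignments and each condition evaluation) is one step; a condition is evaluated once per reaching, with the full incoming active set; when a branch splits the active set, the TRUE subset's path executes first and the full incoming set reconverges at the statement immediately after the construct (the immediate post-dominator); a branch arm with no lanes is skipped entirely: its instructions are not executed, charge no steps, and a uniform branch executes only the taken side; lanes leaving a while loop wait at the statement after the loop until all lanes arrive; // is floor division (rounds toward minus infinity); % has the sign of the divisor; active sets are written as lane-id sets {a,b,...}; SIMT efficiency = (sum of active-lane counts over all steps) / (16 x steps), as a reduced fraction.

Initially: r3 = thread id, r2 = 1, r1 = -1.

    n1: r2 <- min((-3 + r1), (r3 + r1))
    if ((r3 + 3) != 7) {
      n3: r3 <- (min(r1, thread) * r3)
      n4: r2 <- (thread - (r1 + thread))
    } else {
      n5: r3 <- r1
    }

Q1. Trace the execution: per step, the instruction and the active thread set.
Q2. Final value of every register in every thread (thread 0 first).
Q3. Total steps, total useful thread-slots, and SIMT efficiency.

step 0: r2 <- min((-3 + r1), (r3 + r1)) {0,1,2,3,4,5,6,7,8,9,10,11,12,13,14,15}
step 1: eval ((r3 + 3) != 7)         {0,1,2,3,4,5,6,7,8,9,10,11,12,13,14,15}
step 2: r3 <- (min(r1, thread) * r3) {0,1,2,3,5,6,7,8,9,10,11,12,13,14,15}
step 3: r2 <- (thread - (r1 + thread)) {0,1,2,3,5,6,7,8,9,10,11,12,13,14,15}
step 4: r3 <- r1                     {4}

Answer: 5 steps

r3: 0,-1,-2,-3,-1,-5,-6,-7,-8,-9,-10,-11,-12,-13,-14,-15
r2: 1,1,1,1,-4,1,1,1,1,1,1,1,1,1,1,1
r1: -1,-1,-1,-1,-1,-1,-1,-1,-1,-1,-1,-1,-1,-1,-1,-1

steps = 5; useful = 63; efficiency = 63/80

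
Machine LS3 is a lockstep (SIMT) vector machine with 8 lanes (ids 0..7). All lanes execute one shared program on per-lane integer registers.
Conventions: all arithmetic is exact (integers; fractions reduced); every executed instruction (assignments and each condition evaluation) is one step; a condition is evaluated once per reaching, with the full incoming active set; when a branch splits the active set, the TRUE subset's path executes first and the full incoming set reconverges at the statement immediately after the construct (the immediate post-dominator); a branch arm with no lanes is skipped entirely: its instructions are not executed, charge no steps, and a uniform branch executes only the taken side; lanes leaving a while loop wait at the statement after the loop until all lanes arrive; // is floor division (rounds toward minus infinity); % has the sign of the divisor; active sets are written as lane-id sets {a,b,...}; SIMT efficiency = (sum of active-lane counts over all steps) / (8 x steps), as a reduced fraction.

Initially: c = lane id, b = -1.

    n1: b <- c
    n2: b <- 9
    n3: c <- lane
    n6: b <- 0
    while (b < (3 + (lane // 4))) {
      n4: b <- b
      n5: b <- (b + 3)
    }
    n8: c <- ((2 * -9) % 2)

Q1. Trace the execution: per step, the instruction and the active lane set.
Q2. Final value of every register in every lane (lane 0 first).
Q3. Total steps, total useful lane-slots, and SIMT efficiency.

step 0: b <- c                       {0,1,2,3,4,5,6,7}
step 1: b <- 9                       {0,1,2,3,4,5,6,7}
step 2: c <- lane                    {0,1,2,3,4,5,6,7}
step 3: b <- 0                       {0,1,2,3,4,5,6,7}
step 4: eval (b < (3 + (lane // 4))) {0,1,2,3,4,5,6,7}
step 5: b <- b                       {0,1,2,3,4,5,6,7}
step 6: b <- (b + 3)                 {0,1,2,3,4,5,6,7}
step 7: eval (b < (3 + (lane // 4))) {0,1,2,3,4,5,6,7}
step 8: b <- b                       {4,5,6,7}
step 9: b <- (b + 3)                 {4,5,6,7}
step 10: eval (b < (3 + (lane // 4))) {4,5,6,7}
step 11: c <- ((2 * -9) % 2)          {0,1,2,3,4,5,6,7}

Answer: 12 steps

c: 0,0,0,0,0,0,0,0
b: 3,3,3,3,6,6,6,6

steps = 12; useful = 84; efficiency = 84/96 = 7/8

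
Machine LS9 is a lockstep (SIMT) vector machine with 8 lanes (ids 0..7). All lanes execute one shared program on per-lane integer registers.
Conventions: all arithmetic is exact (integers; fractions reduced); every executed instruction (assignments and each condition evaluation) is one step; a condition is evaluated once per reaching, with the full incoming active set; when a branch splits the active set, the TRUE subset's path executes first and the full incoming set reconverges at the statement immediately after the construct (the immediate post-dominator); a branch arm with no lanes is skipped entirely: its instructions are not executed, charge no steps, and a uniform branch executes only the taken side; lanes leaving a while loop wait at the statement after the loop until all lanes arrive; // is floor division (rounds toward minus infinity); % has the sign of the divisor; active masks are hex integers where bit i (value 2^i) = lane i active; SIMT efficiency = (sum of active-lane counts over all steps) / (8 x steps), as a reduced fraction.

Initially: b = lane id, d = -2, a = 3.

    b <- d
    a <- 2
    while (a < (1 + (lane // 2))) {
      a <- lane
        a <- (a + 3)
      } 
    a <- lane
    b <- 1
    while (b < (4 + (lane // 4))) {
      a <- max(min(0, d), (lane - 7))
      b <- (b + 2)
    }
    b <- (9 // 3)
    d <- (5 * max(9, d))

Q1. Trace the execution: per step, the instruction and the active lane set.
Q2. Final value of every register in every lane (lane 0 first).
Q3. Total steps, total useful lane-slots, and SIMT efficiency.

step 0: b <- d                       0xff
step 1: a <- 2                       0xff
step 2: eval (a < (1 + (lane // 2))) 0xff
step 3: a <- lane                    0xf0
step 4: a <- (a + 3)                 0xf0
step 5: eval (a < (1 + (lane // 2))) 0xf0
step 6: a <- lane                    0xff
step 7: b <- 1                       0xff
step 8: eval (b < (4 + (lane // 4))) 0xff
step 9: a <- max(min(0, d), (lane - 7)) 0xff
step 10: b <- (b + 2)                 0xff
step 11: eval (b < (4 + (lane // 4))) 0xff
step 12: a <- max(min(0, d), (lane - 7)) 0xff
step 13: b <- (b + 2)                 0xff
step 14: eval (b < (4 + (lane // 4))) 0xff
step 15: b <- (9 // 3)                0xff
step 16: d <- (5 * max(9, d))         0xff

Answer: 17 steps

b: 3,3,3,3,3,3,3,3
d: 45,45,45,45,45,45,45,45
a: -2,-2,-2,-2,-2,-2,-1,0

steps = 17; useful = 124; efficiency = 124/136 = 31/34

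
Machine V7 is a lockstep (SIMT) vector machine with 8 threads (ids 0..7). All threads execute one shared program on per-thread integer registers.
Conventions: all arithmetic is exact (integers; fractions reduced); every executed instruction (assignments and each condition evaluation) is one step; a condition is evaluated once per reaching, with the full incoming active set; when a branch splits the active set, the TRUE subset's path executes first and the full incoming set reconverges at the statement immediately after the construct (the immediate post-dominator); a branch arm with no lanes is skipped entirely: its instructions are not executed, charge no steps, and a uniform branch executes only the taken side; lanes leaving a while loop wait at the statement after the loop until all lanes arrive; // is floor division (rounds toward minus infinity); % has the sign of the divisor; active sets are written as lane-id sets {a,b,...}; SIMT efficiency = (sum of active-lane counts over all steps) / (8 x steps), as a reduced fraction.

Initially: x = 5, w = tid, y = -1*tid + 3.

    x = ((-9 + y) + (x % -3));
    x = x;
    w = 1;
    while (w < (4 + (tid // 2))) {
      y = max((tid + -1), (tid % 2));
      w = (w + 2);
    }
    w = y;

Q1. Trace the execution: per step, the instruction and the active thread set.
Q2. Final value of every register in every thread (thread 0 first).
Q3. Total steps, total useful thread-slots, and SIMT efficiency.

step 0: x <- ((-9 + y) + (x % -3))   {0,1,2,3,4,5,6,7}
step 1: x <- x                       {0,1,2,3,4,5,6,7}
step 2: w <- 1                       {0,1,2,3,4,5,6,7}
step 3: eval (w < (4 + (tid // 2)))  {0,1,2,3,4,5,6,7}
step 4: y <- max((tid + -1), (tid % 2)) {0,1,2,3,4,5,6,7}
step 5: w <- (w + 2)                 {0,1,2,3,4,5,6,7}
step 6: eval (w < (4 + (tid // 2)))  {0,1,2,3,4,5,6,7}
step 7: y <- max((tid + -1), (tid % 2)) {0,1,2,3,4,5,6,7}
step 8: w <- (w + 2)                 {0,1,2,3,4,5,6,7}
step 9: eval (w < (4 + (tid // 2)))  {0,1,2,3,4,5,6,7}
step 10: y <- max((tid + -1), (tid % 2)) {4,5,6,7}
step 11: w <- (w + 2)                 {4,5,6,7}
step 12: eval (w < (4 + (tid // 2)))  {4,5,6,7}
step 13: w <- y                       {0,1,2,3,4,5,6,7}

Answer: 14 steps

x: -7,-8,-9,-10,-11,-12,-13,-14
w: 0,1,1,2,3,4,5,6
y: 0,1,1,2,3,4,5,6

steps = 14; useful = 100; efficiency = 100/112 = 25/28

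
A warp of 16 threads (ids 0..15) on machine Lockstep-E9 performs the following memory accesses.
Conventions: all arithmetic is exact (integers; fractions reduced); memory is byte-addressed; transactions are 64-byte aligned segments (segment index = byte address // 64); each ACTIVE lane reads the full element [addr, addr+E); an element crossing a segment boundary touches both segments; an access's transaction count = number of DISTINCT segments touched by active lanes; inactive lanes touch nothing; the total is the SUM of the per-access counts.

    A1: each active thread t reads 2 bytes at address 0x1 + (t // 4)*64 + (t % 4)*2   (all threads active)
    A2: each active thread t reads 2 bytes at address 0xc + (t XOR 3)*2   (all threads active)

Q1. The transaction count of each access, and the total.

A1: 4 transactions
A2: 1 transaction

Answer: 4,1; total 5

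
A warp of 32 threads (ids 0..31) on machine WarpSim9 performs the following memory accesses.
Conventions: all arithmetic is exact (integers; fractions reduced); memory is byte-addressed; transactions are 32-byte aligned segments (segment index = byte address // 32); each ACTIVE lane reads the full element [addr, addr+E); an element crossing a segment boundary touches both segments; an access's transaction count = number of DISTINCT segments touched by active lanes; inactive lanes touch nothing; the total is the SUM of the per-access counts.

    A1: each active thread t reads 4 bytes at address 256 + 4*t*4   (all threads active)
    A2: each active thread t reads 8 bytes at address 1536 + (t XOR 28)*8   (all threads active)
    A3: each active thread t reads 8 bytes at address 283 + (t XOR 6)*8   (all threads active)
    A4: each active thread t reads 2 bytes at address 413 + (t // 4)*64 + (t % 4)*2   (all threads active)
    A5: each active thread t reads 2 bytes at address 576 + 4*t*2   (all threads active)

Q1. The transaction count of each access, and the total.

A1: 16 transactions
A2: 8 transactions
A3: 9 transactions
A4: 16 transactions
A5: 8 transactions

Answer: 16,8,9,16,8; total 57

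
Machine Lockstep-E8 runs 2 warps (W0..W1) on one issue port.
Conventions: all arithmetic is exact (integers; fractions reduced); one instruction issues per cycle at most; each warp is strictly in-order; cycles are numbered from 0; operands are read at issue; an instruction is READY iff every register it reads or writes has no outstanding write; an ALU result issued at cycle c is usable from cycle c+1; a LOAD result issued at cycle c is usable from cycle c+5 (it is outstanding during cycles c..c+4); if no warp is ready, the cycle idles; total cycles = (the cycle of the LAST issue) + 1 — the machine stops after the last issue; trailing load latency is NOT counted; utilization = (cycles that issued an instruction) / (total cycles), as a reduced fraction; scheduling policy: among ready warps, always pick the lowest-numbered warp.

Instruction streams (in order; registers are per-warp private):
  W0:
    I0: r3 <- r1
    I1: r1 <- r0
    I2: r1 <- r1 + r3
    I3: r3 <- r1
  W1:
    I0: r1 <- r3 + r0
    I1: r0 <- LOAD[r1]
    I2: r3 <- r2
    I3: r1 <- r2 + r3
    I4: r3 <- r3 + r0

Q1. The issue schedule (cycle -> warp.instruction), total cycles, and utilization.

cycle 0: W0.I0
cycle 1: W0.I1
cycle 2: W0.I2
cycle 3: W0.I3
cycle 4: W1.I0
cycle 5: W1.I1
cycle 6: W1.I2
cycle 7: W1.I3
cycle 8: idle
cycle 9: idle
cycle 10: W1.I4

Answer: 11 cycles, utilization 9/11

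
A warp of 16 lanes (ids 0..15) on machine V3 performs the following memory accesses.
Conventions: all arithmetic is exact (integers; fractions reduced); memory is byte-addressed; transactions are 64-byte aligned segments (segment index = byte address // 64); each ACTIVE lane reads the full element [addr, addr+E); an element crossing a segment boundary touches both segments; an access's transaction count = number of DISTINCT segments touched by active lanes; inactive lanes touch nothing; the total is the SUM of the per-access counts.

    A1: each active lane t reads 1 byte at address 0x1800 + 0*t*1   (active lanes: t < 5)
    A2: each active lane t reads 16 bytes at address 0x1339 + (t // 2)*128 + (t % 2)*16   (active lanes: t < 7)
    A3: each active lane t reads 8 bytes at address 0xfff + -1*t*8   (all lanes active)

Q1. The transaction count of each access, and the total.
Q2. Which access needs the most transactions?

A1: 1 transaction
A2: 8 transactions
A3: 3 transactions

Answer: 1,8,3; total 12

Answer: A2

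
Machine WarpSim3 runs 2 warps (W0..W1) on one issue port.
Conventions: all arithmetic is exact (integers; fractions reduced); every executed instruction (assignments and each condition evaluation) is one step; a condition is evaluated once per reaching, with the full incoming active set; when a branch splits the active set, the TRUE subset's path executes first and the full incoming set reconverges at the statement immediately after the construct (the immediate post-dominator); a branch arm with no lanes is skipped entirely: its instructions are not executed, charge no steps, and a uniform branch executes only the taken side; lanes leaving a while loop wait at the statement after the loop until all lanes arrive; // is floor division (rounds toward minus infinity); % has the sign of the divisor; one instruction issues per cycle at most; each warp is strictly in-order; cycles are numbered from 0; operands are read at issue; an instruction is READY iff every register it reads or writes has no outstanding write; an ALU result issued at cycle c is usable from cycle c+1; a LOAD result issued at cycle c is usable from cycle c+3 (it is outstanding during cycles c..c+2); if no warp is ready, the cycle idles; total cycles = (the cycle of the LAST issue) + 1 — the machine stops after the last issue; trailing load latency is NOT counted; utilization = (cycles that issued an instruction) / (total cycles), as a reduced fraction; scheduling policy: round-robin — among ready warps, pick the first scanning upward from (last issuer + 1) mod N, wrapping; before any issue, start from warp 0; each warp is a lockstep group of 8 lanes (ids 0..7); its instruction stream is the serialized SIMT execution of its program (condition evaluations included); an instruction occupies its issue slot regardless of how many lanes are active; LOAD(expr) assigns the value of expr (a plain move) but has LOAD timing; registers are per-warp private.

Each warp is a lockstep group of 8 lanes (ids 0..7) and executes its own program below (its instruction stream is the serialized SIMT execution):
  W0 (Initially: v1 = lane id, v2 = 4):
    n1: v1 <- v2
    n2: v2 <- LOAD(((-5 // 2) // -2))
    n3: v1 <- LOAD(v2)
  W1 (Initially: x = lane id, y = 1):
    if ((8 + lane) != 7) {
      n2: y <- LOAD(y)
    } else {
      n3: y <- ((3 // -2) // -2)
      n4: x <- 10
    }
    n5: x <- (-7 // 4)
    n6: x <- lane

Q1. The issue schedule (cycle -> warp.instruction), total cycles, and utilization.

cycle 0: W0.I0
cycle 1: W1.I0
cycle 2: W0.I1
cycle 3: W1.I1
cycle 4: W1.I2
cycle 5: W0.I2
cycle 6: W1.I3

Answer: 7 cycles, utilization 1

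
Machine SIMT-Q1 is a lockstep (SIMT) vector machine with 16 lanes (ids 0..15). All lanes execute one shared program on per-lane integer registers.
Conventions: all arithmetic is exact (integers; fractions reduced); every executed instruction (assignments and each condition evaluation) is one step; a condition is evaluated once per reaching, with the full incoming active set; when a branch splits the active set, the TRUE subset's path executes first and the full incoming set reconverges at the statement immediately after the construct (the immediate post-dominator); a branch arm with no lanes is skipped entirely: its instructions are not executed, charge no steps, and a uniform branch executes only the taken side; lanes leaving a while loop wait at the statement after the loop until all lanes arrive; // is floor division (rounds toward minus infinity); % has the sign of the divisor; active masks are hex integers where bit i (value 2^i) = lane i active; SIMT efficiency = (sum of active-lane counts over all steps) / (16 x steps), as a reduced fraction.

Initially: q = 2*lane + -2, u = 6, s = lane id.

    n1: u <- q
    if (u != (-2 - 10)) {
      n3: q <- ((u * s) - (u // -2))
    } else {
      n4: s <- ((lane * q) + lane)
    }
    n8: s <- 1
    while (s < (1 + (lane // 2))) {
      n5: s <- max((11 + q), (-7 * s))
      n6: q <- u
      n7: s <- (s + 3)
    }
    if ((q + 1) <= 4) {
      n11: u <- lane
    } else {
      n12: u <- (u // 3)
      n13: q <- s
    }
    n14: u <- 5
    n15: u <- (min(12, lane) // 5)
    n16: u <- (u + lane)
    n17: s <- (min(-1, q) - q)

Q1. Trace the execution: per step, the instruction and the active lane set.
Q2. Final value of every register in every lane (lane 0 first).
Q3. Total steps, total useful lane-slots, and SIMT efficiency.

step 0: u <- q                       0xffff
step 1: eval (u != (-2 - 10))        0xffff
step 2: q <- ((u * s) - (u // -2))   0xffff
step 3: s <- 1                       0xffff
step 4: eval (s < (1 + (lane // 2))) 0xffff
step 5: s <- max((11 + q), (-7 * s)) 0xfffc
step 6: q <- u                       0xfffc
step 7: s <- (s + 3)                 0xfffc
step 8: eval (s < (1 + (lane // 2))) 0xfffc
step 9: eval ((q + 1) <= 4)          0xffff
step 10: u <- lane                    0x0007
step 11: u <- (u // 3)                0xfff8
step 12: q <- s                       0xfff8
step 13: u <- 5                       0xffff
step 14: u <- (min(12, lane) // 5)    0xffff
step 15: u <- (u + lane)              0xffff
step 16: s <- (min(-1, q) - q)        0xffff

Answer: 17 steps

q: -1,0,2,28,41,58,79,104,133,166,203,244,289,338,391,448
u: 0,1,2,3,4,6,7,8,9,10,12,13,14,15,16,17
s: 0,-1,-3,-29,-42,-59,-80,-105,-134,-167,-204,-245,-290,-339,-392,-449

steps = 17; useful = 245; efficiency = 245/272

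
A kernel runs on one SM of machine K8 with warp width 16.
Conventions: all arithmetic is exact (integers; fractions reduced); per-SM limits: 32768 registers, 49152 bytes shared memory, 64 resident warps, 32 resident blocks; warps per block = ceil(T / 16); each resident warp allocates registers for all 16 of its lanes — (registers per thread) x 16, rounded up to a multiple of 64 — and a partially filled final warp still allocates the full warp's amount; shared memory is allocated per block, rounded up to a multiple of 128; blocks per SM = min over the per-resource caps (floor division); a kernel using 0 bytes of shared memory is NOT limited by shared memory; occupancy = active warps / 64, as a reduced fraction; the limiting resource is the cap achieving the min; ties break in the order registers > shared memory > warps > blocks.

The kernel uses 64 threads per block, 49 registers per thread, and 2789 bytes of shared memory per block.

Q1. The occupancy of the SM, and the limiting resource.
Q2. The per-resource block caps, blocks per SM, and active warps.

Answer: occupancy 9/16, limited by registers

registers: 9 blocks
shared memory: 17 blocks
warps: 16 blocks
blocks: 32 blocks

Answer: 9 blocks, 36 active warps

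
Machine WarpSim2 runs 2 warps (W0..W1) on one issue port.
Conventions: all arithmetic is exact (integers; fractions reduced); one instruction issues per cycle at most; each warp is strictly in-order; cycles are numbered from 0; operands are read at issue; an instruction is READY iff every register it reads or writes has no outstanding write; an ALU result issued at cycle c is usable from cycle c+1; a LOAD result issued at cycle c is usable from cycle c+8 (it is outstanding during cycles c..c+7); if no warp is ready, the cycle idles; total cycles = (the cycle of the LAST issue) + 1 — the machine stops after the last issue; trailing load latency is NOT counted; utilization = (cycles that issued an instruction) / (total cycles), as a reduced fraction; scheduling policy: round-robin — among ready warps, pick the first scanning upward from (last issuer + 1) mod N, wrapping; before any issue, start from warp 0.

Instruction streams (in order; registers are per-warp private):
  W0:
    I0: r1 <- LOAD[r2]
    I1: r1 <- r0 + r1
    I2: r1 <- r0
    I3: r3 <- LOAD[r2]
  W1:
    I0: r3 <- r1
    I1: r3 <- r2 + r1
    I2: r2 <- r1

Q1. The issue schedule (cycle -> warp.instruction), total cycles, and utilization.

cycle 0: W0.I0
cycle 1: W1.I0
cycle 2: W1.I1
cycle 3: W1.I2
cycle 4: idle
cycle 5: idle
cycle 6: idle
cycle 7: idle
cycle 8: W0.I1
cycle 9: W0.I2
cycle 10: W0.I3

Answer: 11 cycles, utilization 7/11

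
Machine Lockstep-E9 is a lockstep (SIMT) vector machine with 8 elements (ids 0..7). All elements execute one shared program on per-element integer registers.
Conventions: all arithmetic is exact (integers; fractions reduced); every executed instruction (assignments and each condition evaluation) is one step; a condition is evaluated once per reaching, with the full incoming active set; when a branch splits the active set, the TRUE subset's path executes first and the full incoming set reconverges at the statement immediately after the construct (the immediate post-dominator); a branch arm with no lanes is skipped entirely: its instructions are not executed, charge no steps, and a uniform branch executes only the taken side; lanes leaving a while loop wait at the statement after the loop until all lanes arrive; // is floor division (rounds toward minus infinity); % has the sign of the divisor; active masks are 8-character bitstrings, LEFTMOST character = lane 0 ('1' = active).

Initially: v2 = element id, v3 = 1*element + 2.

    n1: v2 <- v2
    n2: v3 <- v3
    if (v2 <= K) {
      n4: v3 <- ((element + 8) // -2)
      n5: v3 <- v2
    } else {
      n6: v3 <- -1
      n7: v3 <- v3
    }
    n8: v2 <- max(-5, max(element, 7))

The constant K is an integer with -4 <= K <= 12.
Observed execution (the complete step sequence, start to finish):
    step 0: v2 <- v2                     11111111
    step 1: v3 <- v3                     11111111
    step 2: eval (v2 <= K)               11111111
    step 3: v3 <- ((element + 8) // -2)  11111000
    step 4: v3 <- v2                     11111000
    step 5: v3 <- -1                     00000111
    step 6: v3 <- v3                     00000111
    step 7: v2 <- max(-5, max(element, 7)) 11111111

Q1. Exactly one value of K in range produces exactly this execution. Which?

Answer: K = 4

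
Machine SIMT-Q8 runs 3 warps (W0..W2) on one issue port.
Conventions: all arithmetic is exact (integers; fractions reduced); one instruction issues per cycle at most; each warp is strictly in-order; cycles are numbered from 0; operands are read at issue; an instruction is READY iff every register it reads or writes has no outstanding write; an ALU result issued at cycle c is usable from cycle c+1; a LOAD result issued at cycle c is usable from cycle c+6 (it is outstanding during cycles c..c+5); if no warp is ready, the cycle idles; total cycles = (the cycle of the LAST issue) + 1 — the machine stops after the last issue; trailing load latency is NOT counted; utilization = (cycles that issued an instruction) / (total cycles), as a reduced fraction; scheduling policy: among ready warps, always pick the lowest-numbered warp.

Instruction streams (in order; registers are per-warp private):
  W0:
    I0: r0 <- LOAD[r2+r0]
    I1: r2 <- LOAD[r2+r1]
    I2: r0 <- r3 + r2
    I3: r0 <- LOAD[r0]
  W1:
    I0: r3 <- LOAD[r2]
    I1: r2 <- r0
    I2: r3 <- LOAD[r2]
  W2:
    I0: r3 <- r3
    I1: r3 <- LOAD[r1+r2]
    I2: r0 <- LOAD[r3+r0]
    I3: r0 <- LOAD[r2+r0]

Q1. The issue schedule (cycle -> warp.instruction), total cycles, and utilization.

cycle 0: W0.I0
cycle 1: W0.I1
cycle 2: W1.I0
cycle 3: W1.I1
cycle 4: W2.I0
cycle 5: W2.I1
cycle 6: idle
cycle 7: W0.I2
cycle 8: W0.I3
cycle 9: W1.I2
cycle 10: idle
cycle 11: W2.I2
cycle 12: idle
cycle 13: idle
cycle 14: idle
cycle 15: idle
cycle 16: idle
cycle 17: W2.I3

Answer: 18 cycles, utilization 11/18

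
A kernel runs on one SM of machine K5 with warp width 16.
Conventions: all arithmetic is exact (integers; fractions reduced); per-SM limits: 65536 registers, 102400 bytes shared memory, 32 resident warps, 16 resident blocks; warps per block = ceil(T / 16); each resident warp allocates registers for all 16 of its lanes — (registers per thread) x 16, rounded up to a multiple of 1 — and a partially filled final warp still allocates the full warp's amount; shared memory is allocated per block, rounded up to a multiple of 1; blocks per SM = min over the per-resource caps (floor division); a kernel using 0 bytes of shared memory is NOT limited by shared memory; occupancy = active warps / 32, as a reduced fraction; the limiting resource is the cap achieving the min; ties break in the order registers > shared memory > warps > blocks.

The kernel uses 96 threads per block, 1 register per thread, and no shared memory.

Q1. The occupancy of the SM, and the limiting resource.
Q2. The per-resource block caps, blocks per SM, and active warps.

Answer: occupancy 15/16, limited by warps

registers: 682 blocks
shared memory: no limit (kernel uses none)
warps: 5 blocks
blocks: 16 blocks

Answer: 5 blocks, 30 active warps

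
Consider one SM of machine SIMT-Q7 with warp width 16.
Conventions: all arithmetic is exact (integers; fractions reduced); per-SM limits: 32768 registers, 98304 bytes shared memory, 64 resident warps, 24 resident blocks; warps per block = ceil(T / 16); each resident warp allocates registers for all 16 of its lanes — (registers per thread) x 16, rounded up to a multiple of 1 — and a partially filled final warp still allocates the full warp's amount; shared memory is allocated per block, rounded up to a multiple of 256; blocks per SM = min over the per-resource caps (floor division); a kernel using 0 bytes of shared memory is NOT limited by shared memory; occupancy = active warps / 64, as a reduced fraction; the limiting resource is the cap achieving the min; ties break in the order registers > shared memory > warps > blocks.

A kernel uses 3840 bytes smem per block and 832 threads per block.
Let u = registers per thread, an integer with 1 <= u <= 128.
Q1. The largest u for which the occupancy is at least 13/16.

Answer: u = 39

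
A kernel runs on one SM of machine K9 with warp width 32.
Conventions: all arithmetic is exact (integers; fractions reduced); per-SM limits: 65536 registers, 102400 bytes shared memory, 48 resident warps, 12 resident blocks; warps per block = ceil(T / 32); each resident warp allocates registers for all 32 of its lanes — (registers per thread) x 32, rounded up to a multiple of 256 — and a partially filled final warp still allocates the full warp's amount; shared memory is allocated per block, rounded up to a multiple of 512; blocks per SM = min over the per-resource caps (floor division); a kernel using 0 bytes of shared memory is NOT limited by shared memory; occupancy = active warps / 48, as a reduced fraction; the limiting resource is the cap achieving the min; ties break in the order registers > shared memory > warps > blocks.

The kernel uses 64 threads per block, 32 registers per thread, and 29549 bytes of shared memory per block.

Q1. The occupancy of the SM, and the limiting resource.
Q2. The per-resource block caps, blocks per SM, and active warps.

Answer: occupancy 1/8, limited by shared memory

registers: 32 blocks
shared memory: 3 blocks
warps: 24 blocks
blocks: 12 blocks

Answer: 3 blocks, 6 active warps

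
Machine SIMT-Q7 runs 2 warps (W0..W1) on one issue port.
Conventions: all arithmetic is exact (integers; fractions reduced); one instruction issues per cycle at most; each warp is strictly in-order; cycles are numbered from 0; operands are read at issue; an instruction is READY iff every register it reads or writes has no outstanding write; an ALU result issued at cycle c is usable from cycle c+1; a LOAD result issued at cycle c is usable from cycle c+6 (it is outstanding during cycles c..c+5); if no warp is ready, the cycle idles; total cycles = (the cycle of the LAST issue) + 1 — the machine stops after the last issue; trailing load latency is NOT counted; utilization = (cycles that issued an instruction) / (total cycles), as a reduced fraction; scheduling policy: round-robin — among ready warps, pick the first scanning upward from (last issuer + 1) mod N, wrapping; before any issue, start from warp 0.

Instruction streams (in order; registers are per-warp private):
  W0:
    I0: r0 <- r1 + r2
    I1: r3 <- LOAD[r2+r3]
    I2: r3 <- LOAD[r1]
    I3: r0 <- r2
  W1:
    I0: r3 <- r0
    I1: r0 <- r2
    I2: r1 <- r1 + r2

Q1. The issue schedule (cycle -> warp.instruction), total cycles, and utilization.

cycle 0: W0.I0
cycle 1: W1.I0
cycle 2: W0.I1
cycle 3: W1.I1
cycle 4: W1.I2
cycle 5: idle
cycle 6: idle
cycle 7: idle
cycle 8: W0.I2
cycle 9: W0.I3

Answer: 10 cycles, utilization 7/10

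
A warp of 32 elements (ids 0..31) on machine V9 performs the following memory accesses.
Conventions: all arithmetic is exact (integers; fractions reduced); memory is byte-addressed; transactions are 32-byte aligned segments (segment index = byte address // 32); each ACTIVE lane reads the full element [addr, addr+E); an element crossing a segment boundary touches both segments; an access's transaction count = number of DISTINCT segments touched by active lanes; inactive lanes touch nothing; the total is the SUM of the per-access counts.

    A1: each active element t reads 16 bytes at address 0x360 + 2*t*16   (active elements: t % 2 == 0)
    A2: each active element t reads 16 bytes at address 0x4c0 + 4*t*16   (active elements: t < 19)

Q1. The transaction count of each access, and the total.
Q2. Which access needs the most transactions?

A1: 16 transactions
A2: 19 transactions

Answer: 16,19; total 35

Answer: A2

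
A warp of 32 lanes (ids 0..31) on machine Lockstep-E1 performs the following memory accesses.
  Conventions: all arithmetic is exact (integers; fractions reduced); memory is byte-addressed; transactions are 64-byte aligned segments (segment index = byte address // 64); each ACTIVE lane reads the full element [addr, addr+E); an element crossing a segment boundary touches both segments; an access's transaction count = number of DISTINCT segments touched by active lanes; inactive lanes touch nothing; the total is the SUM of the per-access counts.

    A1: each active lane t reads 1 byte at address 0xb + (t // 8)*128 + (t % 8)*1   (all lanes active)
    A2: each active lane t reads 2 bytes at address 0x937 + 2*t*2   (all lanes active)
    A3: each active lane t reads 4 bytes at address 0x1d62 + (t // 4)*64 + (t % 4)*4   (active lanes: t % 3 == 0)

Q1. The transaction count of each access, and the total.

A1: 4 transactions
A2: 3 transactions
A3: 8 transactions

Answer: 4,3,8; total 15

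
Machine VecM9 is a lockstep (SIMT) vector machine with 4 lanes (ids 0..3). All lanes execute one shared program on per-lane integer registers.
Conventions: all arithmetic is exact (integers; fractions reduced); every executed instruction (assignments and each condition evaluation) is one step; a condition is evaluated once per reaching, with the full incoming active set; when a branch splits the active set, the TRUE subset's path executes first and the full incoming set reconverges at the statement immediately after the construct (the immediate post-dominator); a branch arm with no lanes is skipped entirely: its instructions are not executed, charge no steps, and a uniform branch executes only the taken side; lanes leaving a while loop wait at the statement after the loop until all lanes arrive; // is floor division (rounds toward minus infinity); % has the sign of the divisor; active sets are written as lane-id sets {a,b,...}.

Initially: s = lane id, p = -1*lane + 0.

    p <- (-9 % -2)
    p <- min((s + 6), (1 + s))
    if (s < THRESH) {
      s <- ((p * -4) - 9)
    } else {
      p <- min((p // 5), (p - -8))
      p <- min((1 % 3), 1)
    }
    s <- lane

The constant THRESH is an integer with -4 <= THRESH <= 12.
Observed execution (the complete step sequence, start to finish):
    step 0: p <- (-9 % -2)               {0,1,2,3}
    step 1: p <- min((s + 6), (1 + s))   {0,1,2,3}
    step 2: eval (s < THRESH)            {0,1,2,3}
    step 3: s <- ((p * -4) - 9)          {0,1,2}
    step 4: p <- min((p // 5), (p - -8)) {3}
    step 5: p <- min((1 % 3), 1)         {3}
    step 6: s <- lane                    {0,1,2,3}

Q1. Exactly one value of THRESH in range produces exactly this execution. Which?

Answer: THRESH = 3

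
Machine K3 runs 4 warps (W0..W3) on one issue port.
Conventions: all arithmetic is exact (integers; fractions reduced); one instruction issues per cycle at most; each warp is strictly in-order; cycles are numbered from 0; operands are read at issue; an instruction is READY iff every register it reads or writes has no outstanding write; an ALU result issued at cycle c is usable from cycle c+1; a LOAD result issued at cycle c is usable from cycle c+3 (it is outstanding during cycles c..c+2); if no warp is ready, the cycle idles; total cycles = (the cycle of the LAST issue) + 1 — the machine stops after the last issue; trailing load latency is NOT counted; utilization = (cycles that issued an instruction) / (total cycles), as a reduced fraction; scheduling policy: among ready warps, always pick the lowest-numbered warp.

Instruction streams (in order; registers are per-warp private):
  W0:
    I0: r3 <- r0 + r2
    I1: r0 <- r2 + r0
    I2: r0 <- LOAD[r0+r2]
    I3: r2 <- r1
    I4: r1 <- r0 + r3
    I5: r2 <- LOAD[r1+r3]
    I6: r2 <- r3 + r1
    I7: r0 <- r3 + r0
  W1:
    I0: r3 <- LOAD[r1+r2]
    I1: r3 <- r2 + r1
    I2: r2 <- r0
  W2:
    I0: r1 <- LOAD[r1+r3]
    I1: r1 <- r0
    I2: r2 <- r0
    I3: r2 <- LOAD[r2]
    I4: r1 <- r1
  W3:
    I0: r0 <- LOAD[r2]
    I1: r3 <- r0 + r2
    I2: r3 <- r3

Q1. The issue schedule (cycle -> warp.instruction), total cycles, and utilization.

cycle 0: W0.I0
cycle 1: W0.I1
cycle 2: W0.I2
cycle 3: W0.I3
cycle 4: W1.I0
cycle 5: W0.I4
cycle 6: W0.I5
cycle 7: W1.I1
cycle 8: W1.I2
cycle 9: W0.I6
cycle 10: W0.I7
cycle 11: W2.I0
cycle 12: W3.I0
cycle 13: idle
cycle 14: W2.I1
cycle 15: W2.I2
cycle 16: W2.I3
cycle 17: W2.I4
cycle 18: W3.I1
cycle 19: W3.I2

Answer: 20 cycles, utilization 19/20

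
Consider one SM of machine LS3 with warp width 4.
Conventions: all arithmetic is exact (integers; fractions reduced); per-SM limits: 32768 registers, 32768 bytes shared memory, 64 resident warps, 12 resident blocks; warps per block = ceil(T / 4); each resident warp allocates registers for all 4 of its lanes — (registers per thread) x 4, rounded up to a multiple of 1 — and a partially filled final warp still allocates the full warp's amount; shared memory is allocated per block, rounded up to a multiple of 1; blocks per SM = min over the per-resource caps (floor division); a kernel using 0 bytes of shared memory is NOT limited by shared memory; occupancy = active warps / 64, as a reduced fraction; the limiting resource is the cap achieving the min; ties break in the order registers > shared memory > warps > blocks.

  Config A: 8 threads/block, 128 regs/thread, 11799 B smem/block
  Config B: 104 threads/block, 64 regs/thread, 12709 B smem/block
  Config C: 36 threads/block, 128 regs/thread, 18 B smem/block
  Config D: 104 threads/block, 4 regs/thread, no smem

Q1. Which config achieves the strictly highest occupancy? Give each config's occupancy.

occupancies: A 1/16, B 13/16, C 63/64, D 13/16

Answer: C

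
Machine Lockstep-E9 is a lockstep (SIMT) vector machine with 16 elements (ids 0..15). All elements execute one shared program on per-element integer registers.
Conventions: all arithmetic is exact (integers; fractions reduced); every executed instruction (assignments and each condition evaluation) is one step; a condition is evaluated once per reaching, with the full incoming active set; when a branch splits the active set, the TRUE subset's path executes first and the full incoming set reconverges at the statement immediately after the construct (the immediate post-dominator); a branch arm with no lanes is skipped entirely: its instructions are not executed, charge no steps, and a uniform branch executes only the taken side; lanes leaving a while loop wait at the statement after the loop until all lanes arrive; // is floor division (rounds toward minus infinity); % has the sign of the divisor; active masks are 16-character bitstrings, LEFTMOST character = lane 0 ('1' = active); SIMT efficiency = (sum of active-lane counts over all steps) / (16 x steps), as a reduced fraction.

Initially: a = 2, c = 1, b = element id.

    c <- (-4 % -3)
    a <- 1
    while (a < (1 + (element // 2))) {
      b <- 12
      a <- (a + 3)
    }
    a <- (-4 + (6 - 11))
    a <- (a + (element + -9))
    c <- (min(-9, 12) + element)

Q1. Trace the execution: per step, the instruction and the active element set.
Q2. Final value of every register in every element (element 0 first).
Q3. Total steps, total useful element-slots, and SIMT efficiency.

step 0: c <- (-4 % -3)               1111111111111111
step 1: a <- 1                       1111111111111111
step 2: eval (a < (1 + (element // 2))) 1111111111111111
step 3: b <- 12                      0011111111111111
step 4: a <- (a + 3)                 0011111111111111
step 5: eval (a < (1 + (element // 2))) 0011111111111111
step 6: b <- 12                      0000000011111111
step 7: a <- (a + 3)                 0000000011111111
step 8: eval (a < (1 + (element // 2))) 0000000011111111
step 9: b <- 12                      0000000000000011
step 10: a <- (a + 3)                 0000000000000011
step 11: eval (a < (1 + (element // 2))) 0000000000000011
step 12: a <- (-4 + (6 - 11))         1111111111111111
step 13: a <- (a + (element + -9))    1111111111111111
step 14: c <- (min(-9, 12) + element) 1111111111111111

Answer: 15 steps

a: -18,-17,-16,-15,-14,-13,-12,-11,-10,-9,-8,-7,-6,-5,-4,-3
c: -9,-8,-7,-6,-5,-4,-3,-2,-1,0,1,2,3,4,5,6
b: 0,1,12,12,12,12,12,12,12,12,12,12,12,12,12,12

steps = 15; useful = 168; efficiency = 168/240 = 7/10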